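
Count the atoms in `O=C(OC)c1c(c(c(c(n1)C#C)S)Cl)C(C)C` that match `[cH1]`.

0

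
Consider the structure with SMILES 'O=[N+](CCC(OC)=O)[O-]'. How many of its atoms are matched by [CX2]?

The query [CX2] means: C with X2: aliphatic carbon with exactly 2 total connections.
Check the 9 heavy atoms by environment: 3× C (X4) → no; 1× N (charge +1, X3) → no; 1× O (charge -1, X1) → no; 2× O (X1) → no; 1× C (X3) → no; 1× O (X2) → no.
No environment satisfies the query, so 0 matching atoms.

0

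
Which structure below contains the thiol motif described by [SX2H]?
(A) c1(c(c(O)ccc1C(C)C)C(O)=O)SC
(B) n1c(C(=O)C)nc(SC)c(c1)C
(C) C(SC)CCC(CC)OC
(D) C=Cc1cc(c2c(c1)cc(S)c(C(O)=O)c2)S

[SX2H] describes an aliphatic sulfur with two connections, one being H (a thiol).
(A) has a hydroxyl group (-OH) but it is an -OH, not an -SH.
(B) has a methylthio ether (-SCH3) but the sulfur has H0 (bonded to two carbons), not H1.
(C) has a methylthio ether (-SCH3) but the sulfur has H0 (bonded to two carbons), not H1.
(D) contains a thiol (-SH), which satisfies every atom and bond constraint.
So the answer is (D).

D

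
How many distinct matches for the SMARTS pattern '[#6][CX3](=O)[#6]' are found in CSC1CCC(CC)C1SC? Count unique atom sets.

0

[#6][CX3](=O)[#6] is the SMARTS for a ketone: a carbonyl carbon (no H) flanked by two carbons.
No fragment in the molecule satisfies every constraint, giving 0 matches.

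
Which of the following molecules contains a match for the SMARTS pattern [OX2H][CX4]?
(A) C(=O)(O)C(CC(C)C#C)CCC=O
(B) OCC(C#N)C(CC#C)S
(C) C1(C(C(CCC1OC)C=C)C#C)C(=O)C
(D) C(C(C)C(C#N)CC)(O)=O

B

[OX2H][CX4] describes a hydroxyl oxygen bound to an sp3 (X4) carbon (an aliphatic alcohol).
(A) has a carboxylic acid group (-C(=O)OH) but the -OH is on a CX3 carbonyl carbon, not a CX4 carbon.
(B) contains a hydroxyl group (-OH), which satisfies every atom and bond constraint.
(C) has a methoxy ether (-OCH3) but the oxygen has H0 (ether), not H1.
(D) has a carboxylic acid group (-C(=O)OH) but the -OH is on a CX3 carbonyl carbon, not a CX4 carbon.
So the answer is (B).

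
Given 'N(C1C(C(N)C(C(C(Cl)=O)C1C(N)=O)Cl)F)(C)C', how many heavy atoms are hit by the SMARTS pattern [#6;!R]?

Check the 18 heavy atoms by environment: 6× C (in 6-ring) → no; 3× N (acyclic) → no; 4× C (acyclic) → match; 1× F (acyclic) → no; 2× O (acyclic) → no; 2× Cl (acyclic) → no.
That gives 4 matching atoms.

4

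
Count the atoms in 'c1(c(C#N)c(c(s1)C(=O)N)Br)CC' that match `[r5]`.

5

The query [r5] means: r5 matches atoms in a five-membered ring.
Check the 13 heavy atoms by environment: 1× s (aromatic, in 5-ring) → match; 4× c (aromatic, in 5-ring) → match; 4× C (acyclic) → no; 1× O (acyclic) → no; 2× N (acyclic) → no; 1× Br (acyclic) → no.
Summing the matching environments: 1 + 4 = 5 matching atoms.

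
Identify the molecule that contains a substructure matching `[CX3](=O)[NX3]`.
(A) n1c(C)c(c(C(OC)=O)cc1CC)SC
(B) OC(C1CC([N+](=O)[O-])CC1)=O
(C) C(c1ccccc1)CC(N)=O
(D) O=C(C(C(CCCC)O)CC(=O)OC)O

C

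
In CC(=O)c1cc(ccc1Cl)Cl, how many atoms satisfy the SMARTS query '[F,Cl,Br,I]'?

2

The query [F,Cl,Br,I] means: comma = OR; matches any of F, Cl, Br, I.
Check the 11 heavy atoms by environment: 6× c (aromatic) → no; 2× Cl → match; 2× C → no; 1× O → no.
That gives 2 matching atoms.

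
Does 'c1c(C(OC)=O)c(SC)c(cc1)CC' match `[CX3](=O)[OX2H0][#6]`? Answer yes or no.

The pattern [CX3](=O)[OX2H0][#6] describes a carbonyl carbon bonded to an oxygen that is itself bonded to carbon (no H on that O) — an ester.
The molecule carries a methyl-ester group (-C(=O)OCH3), whose atoms satisfy every constraint of the query, so the pattern matches.

Yes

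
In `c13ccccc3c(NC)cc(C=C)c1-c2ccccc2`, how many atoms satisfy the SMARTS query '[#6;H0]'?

6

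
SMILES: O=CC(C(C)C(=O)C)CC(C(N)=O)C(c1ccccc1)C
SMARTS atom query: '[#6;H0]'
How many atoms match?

3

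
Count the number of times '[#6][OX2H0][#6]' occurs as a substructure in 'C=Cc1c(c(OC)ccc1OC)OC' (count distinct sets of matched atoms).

3

[#6][OX2H0][#6] is the SMARTS for an ether: an aliphatic oxygen bridging two carbons with no H on the oxygen.
The molecule carries 3 separate instances of a methoxy ether (-OCH3) meeting every constraint; each maps to a distinct set of atoms, giving 3 matches.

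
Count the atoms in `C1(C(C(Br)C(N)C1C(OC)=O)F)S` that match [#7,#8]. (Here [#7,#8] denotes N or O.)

3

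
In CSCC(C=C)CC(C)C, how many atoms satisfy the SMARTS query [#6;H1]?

3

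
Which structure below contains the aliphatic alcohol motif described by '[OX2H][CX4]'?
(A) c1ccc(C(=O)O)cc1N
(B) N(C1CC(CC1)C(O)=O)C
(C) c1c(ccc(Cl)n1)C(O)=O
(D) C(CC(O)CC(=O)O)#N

[OX2H][CX4] describes a hydroxyl oxygen bound to an sp3 (X4) carbon (an aliphatic alcohol).
(A) has a carboxylic acid group (-C(=O)OH) but the -OH is on a CX3 carbonyl carbon, not a CX4 carbon.
(B) has a carboxylic acid group (-C(=O)OH) but the -OH is on a CX3 carbonyl carbon, not a CX4 carbon.
(C) has a carboxylic acid group (-C(=O)OH) but the -OH is on a CX3 carbonyl carbon, not a CX4 carbon.
(D) contains a hydroxyl group (-OH), which satisfies every atom and bond constraint.
So the answer is (D).

D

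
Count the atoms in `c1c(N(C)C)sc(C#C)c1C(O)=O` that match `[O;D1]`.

2

The query [O;D1] means: aliphatic oxygen bonded to exactly one heavy atom.
Check the 13 heavy atoms by environment: 1× s (aromatic, D2) → no; 3× c (aromatic, D3) → no; 1× c (aromatic, D2) → no; 1× C (D3) → no; 2× O (D1) → match; 1× N (D3) → no; 3× C (D1) → no; 1× C (D2) → no.
That gives 2 matching atoms.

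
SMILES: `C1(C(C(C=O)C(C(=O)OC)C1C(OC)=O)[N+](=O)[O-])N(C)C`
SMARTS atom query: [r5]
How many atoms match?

5

Check the 21 heavy atoms by environment: 5× C (in 5-ring) → match; 1× N (acyclic) → no; 7× C (acyclic) → no; 1× N (charge +1, acyclic) → no; 1× O (charge -1, acyclic) → no; 6× O (acyclic) → no.
That gives 5 matching atoms.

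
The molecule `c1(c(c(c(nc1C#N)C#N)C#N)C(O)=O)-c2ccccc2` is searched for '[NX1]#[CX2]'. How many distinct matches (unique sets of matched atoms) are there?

[NX1]#[CX2] is the SMARTS for a nitrile: a nitrogen triple-bonded to a two-connected carbon.
The molecule carries 3 separate instances of a nitrile (-C#N) meeting every constraint; each maps to a distinct set of atoms, giving 3 matches.

3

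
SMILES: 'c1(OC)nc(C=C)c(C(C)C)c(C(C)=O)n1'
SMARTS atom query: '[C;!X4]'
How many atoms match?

3

Check the 16 heavy atoms by environment: 2× n (aromatic, X2) → no; 4× c (aromatic, X3) → no; 5× C (X4) → no; 3× C (X3) → match; 1× O (X1) → no; 1× O (X2) → no.
That gives 3 matching atoms.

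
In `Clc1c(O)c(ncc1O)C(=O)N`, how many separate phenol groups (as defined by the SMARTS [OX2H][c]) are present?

2

[OX2H][c] is the SMARTS for a phenol: a hydroxyl oxygen attached to an aromatic carbon.
The molecule carries 2 separate instances of a hydroxyl group (-OH) meeting every constraint; each maps to a distinct set of atoms, giving 2 matches.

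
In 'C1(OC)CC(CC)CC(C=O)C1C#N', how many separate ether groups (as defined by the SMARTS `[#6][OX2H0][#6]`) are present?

1

[#6][OX2H0][#6] is the SMARTS for an ether: an aliphatic oxygen bridging two carbons with no H on the oxygen.
Exactly one fragment in the molecule meets all constraints, giving 1 match.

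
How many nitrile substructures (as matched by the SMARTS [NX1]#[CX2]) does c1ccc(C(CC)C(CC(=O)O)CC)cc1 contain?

0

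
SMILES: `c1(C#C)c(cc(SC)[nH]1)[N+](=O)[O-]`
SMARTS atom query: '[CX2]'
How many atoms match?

Check the 12 heavy atoms by environment: 1× n (aromatic, X3) → no; 4× c (aromatic, X3) → no; 2× C (X2) → match; 1× N (charge +1, X3) → no; 1× O (charge -1, X1) → no; 1× O (X1) → no; 1× S (X2) → no; 1× C (X4) → no.
That gives 2 matching atoms.

2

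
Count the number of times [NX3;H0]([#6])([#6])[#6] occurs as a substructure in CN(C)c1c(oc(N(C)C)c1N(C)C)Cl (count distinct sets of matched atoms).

3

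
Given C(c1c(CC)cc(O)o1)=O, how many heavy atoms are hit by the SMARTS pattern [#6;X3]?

The query [#6;X3] means: any carbon (aromatic or not) with three total connections.
Check the 10 heavy atoms by environment: 1× o (aromatic, X2) → no; 4× c (aromatic, X3) → match; 2× C (X4) → no; 1× C (X3) → match; 1× O (X1) → no; 1× O (X2) → no.
Summing the matching environments: 4 + 1 = 5 matching atoms.

5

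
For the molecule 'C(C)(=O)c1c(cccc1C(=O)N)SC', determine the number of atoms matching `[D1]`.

5

The query [D1] means: atom with exactly one heavy-atom neighbour (degree 1).
Check the 14 heavy atoms by environment: 3× c (aromatic, D3) → no; 3× c (aromatic, D2) → no; 2× C (D3) → no; 2× O (D1) → match; 2× C (D1) → match; 1× N (D1) → match; 1× S (D2) → no.
Summing the matching environments: 2 + 2 + 1 = 5 matching atoms.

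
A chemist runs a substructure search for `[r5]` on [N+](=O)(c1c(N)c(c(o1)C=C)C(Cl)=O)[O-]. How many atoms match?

5

Check the 14 heavy atoms by environment: 1× o (aromatic, in 5-ring) → match; 4× c (aromatic, in 5-ring) → match; 3× C (acyclic) → no; 1× N (charge +1, acyclic) → no; 1× O (charge -1, acyclic) → no; 2× O (acyclic) → no; 1× N (acyclic) → no; 1× Cl (acyclic) → no.
Summing the matching environments: 1 + 4 = 5 matching atoms.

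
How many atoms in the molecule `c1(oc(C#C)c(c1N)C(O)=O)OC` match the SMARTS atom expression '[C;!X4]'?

3

The query [C;!X4] means: aliphatic carbon that does not have four total connections.
Check the 13 heavy atoms by environment: 1× o (aromatic, X2) → no; 4× c (aromatic, X3) → no; 2× C (X2) → match; 1× N (X3) → no; 1× C (X3) → match; 1× O (X1) → no; 2× O (X2) → no; 1× C (X4) → no.
Summing the matching environments: 2 + 1 = 3 matching atoms.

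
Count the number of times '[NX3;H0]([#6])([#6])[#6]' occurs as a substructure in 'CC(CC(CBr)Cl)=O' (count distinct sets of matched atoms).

0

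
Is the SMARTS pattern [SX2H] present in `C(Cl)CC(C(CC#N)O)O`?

No

The pattern [SX2H] describes an aliphatic sulfur with two connections, one being H — a thiol.
The closest candidate here is a hydroxyl group (-OH), but it is an -OH, not an -SH. No other fragment satisfies the full query, so there is no match.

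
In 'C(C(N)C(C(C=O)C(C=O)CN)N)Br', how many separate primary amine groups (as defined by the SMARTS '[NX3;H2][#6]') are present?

3

[NX3;H2][#6] is the SMARTS for a primary amine: a trivalent nitrogen with two H attached to carbon.
The molecule carries 3 separate instances of a primary amino group (-NH2) meeting every constraint; each maps to a distinct set of atoms, giving 3 matches.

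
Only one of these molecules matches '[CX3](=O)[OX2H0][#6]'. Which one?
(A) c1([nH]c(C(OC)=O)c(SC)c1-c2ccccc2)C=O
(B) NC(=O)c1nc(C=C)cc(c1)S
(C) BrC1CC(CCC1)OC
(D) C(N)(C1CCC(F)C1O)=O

A

[CX3](=O)[OX2H0][#6] describes a carbonyl carbon bonded to an oxygen that is itself bonded to carbon (no H on that O) (an ester).
(A) contains a methyl-ester group (-C(=O)OCH3), which satisfies every atom and bond constraint.
(B) has a primary amide (-C(=O)NH2) but the carbonyl is bonded to N, not to an O-C linkage.
(C) has a methoxy ether (-OCH3) but the ether oxygen is not adjacent to a C=O carbon.
(D) has a primary amide (-C(=O)NH2) but the carbonyl is bonded to N, not to an O-C linkage.
So the answer is (A).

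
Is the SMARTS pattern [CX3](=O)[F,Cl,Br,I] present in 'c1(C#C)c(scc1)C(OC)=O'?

No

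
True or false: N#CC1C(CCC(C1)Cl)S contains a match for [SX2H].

True

The pattern [SX2H] describes an aliphatic sulfur with two connections, one being H — a thiol.
The molecule carries a thiol (-SH), whose atoms satisfy every constraint of the query, so the pattern matches.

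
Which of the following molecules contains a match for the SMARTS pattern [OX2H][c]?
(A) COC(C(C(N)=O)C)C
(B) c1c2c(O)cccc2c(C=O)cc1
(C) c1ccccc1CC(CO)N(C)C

B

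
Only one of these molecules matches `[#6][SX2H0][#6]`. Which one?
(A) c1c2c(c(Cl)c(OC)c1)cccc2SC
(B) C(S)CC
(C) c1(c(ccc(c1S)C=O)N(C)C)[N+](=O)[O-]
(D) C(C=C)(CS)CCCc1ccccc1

A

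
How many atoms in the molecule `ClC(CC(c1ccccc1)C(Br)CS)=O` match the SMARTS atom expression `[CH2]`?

The query [CH2] means: aliphatic carbon with exactly two hydrogens.
Check the 15 heavy atoms by environment: 2× C (H2) → match; 2× C (H1) → no; 1× S (H1) → no; 1× C (H0) → no; 1× O (H0) → no; 1× Cl (H0) → no; 1× c (aromatic, H0) → no; 5× c (aromatic, H1) → no; 1× Br (H0) → no.
That gives 2 matching atoms.

2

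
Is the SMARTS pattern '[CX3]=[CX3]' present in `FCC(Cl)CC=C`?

The pattern [CX3]=[CX3] describes a non-aromatic C=C double bond between two sp2 carbons — an alkene.
The molecule carries a vinyl group (-CH=CH2), whose atoms satisfy every constraint of the query, so the pattern matches.

Yes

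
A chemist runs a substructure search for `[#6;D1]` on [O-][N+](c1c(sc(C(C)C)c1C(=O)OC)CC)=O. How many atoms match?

4

The query [#6;D1] means: carbon bonded to exactly one heavy atom.
Check the 17 heavy atoms by environment: 1× s (aromatic, D2) → no; 4× c (aromatic, D3) → no; 1× N (charge +1, D3) → no; 1× O (charge -1, D1) → no; 2× O (D1) → no; 2× C (D3) → no; 4× C (D1) → match; 1× C (D2) → no; 1× O (D2) → no.
That gives 4 matching atoms.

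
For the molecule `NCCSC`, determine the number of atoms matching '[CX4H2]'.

2

The query [CX4H2] means: sp3 carbon (X4) with exactly two hydrogens.
Check the 5 heavy atoms by environment: 2× C (H2, X4) → match; 1× S (H0, X2) → no; 1× C (H3, X4) → no; 1× N (H2, X3) → no.
That gives 2 matching atoms.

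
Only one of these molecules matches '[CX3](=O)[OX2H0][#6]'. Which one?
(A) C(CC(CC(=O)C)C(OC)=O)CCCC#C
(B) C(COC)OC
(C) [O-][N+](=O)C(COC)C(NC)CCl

[CX3](=O)[OX2H0][#6] describes a carbonyl carbon bonded to an oxygen that is itself bonded to carbon (no H on that O) (an ester).
(A) contains a methyl-ester group (-C(=O)OCH3), which satisfies every atom and bond constraint.
(B) has a methoxy ether (-OCH3) but the ether oxygen is not adjacent to a C=O carbon.
(C) has a methoxy ether (-OCH3) but the ether oxygen is not adjacent to a C=O carbon.
So the answer is (A).

A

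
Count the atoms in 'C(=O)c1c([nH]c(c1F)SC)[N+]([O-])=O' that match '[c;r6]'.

The query [c;r6] means: aromatic carbon that belongs to a six-membered ring.
Check the 13 heavy atoms by environment: 1× n (aromatic, in 5-ring) → no; 4× c (aromatic, in 5-ring) → no; 1× N (charge +1, acyclic) → no; 1× O (charge -1, acyclic) → no; 2× O (acyclic) → no; 2× C (acyclic) → no; 1× F (acyclic) → no; 1× S (acyclic) → no.
No environment satisfies the query, so 0 matching atoms.

0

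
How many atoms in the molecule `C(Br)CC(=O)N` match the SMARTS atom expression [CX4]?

Check the 6 heavy atoms by environment: 2× C (X4) → match; 1× Br (X1) → no; 1× C (X3) → no; 1× O (X1) → no; 1× N (X3) → no.
That gives 2 matching atoms.

2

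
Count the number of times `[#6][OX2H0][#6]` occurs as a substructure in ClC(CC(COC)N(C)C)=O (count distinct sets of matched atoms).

1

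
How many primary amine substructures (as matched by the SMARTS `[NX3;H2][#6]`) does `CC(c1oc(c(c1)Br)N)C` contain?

[NX3;H2][#6] is the SMARTS for a primary amine: a trivalent nitrogen with two H attached to carbon.
Exactly one fragment in the molecule meets all constraints, giving 1 match.

1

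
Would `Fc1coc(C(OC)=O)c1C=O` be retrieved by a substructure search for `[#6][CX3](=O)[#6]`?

The pattern [#6][CX3](=O)[#6] describes a carbonyl carbon (no H) flanked by two carbons — a ketone.
The closest candidate here is an aldehyde (-CHO), but the carbonyl carbon has H1, so it is not flanked by two carbons. No other fragment satisfies the full query, so there is no match.

No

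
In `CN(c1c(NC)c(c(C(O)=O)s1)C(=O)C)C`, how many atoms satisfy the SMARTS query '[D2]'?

2

The query [D2] means: atom with exactly two heavy-atom neighbours.
Check the 16 heavy atoms by environment: 1× s (aromatic, D2) → match; 4× c (aromatic, D3) → no; 2× C (D3) → no; 3× O (D1) → no; 1× N (D2) → match; 4× C (D1) → no; 1× N (D3) → no.
Summing the matching environments: 1 + 1 = 2 matching atoms.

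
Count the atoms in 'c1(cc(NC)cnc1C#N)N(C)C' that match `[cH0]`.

3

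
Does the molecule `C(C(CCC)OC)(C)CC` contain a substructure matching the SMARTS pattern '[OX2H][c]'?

The pattern [OX2H][c] describes a hydroxyl oxygen attached to an aromatic carbon — a phenol.
The closest candidate here is a methoxy ether (-OCH3), but the oxygen has H0, not H1. No other fragment satisfies the full query, so there is no match.

No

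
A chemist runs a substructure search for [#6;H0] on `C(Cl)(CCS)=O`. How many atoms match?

The query [#6;H0] means: any carbon with no attached hydrogen.
Check the 6 heavy atoms by environment: 2× C (H2) → no; 1× S (H1) → no; 1× C (H0) → match; 1× O (H0) → no; 1× Cl (H0) → no.
That gives 1 matching atom.

1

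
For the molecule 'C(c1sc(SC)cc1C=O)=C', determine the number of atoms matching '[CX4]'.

Check the 11 heavy atoms by environment: 1× s (aromatic, X2) → no; 4× c (aromatic, X3) → no; 3× C (X3) → no; 1× O (X1) → no; 1× S (X2) → no; 1× C (X4) → match.
That gives 1 matching atom.

1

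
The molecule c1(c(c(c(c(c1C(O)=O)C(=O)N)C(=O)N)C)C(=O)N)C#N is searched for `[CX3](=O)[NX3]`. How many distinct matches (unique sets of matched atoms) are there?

[CX3](=O)[NX3] is the SMARTS for an amide: a carbonyl carbon bonded to a trivalent nitrogen.
The molecule carries 3 separate instances of a primary amide (-C(=O)NH2) meeting every constraint; each maps to a distinct set of atoms, giving 3 matches.

3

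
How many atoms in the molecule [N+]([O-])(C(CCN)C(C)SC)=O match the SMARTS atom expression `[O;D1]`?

2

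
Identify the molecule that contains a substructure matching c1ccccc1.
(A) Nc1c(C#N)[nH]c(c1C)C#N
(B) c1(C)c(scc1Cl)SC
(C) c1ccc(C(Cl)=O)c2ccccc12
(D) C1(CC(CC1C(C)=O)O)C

C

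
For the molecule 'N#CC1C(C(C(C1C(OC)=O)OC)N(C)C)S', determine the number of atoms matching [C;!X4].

2

The query [C;!X4] means: aliphatic carbon that does not have four total connections.
Check the 17 heavy atoms by environment: 9× C (X4) → no; 1× C (X3) → match; 1× O (X1) → no; 2× O (X2) → no; 1× N (X3) → no; 1× C (X2) → match; 1× N (X1) → no; 1× S (X2) → no.
Summing the matching environments: 1 + 1 = 2 matching atoms.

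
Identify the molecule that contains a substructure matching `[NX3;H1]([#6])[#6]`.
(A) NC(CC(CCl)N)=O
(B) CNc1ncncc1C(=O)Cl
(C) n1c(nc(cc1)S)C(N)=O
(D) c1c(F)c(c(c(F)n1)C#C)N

[NX3;H1]([#6])[#6] describes a trivalent nitrogen with one H, bonded to two carbons (a secondary amine).
(A) has a primary amide (-C(=O)NH2) but the -C(=O)NH2 nitrogen has H2, not H1.
(B) contains an N-methylamino group (-NHCH3), which satisfies every atom and bond constraint.
(C) has a primary amide (-C(=O)NH2) but the -C(=O)NH2 nitrogen has H2, not H1.
(D) has a primary amino group (-NH2) but the nitrogen has H2 and only one carbon neighbour.
So the answer is (B).

B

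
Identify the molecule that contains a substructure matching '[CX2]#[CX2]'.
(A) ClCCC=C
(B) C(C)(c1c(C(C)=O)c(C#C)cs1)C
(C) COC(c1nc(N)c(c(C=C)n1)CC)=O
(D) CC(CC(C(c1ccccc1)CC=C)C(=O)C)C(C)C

B

[CX2]#[CX2] describes a carbon-carbon triple bond (an alkyne).
(A) has a vinyl group (-CH=CH2) but the C=C is a double bond; both carbons are CX3, not CX2.
(B) contains an ethynyl group (-C#CH), which satisfies every atom and bond constraint.
(C) has a vinyl group (-CH=CH2) but the C=C is a double bond; both carbons are CX3, not CX2.
(D) has a vinyl group (-CH=CH2) but the C=C is a double bond; both carbons are CX3, not CX2.
So the answer is (B).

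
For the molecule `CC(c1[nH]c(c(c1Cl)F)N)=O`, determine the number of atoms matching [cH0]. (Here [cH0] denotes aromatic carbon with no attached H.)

4

Check the 11 heavy atoms by environment: 1× n (aromatic, H1) → no; 4× c (aromatic, H0) → match; 1× C (H0) → no; 1× O (H0) → no; 1× C (H3) → no; 1× F (H0) → no; 1× N (H2) → no; 1× Cl (H0) → no.
That gives 4 matching atoms.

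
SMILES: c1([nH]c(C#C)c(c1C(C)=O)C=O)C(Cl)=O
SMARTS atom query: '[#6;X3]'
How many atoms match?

7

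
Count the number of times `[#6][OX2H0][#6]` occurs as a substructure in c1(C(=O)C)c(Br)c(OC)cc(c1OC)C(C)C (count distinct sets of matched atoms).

[#6][OX2H0][#6] is the SMARTS for an ether: an aliphatic oxygen bridging two carbons with no H on the oxygen.
The molecule carries 2 separate instances of a methoxy ether (-OCH3) meeting every constraint; each maps to a distinct set of atoms, giving 2 matches.

2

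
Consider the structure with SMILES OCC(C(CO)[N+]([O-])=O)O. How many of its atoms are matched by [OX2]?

3

The query [OX2] means: aliphatic oxygen with two total connections — ether, hydroxyl, or ester single-bond O.
Check the 10 heavy atoms by environment: 4× C (X4) → no; 1× N (charge +1, X3) → no; 1× O (charge -1, X1) → no; 1× O (X1) → no; 3× O (X2) → match.
That gives 3 matching atoms.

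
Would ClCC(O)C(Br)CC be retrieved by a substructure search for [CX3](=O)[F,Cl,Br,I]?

No

The pattern [CX3](=O)[F,Cl,Br,I] describes a carbonyl carbon bonded to a halogen — an acyl halide.
The closest candidate here is a chloro substituent, but the Cl is not on a carbonyl carbon. No other fragment satisfies the full query, so there is no match.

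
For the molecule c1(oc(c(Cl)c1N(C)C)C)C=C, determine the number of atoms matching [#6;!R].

5

The query [#6;!R] means: carbon not in any ring.
Check the 12 heavy atoms by environment: 1× o (aromatic, in 5-ring) → no; 4× c (aromatic, in 5-ring) → no; 1× N (acyclic) → no; 5× C (acyclic) → match; 1× Cl (acyclic) → no.
That gives 5 matching atoms.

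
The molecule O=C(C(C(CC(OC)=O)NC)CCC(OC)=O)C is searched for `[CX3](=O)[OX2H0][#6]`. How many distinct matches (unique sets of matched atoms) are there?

2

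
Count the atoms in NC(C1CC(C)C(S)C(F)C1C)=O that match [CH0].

The query [CH0] means: aliphatic carbon with no attached hydrogen.
Check the 13 heavy atoms by environment: 5× C (H1) → no; 1× C (H2) → no; 1× C (H0) → match; 1× O (H0) → no; 1× N (H2) → no; 2× C (H3) → no; 1× F (H0) → no; 1× S (H1) → no.
That gives 1 matching atom.

1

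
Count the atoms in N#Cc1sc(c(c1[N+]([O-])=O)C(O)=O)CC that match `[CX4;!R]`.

2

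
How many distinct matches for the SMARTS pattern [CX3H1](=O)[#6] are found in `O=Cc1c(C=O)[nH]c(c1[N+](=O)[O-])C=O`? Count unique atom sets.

3

[CX3H1](=O)[#6] is the SMARTS for an aldehyde: an sp2 carbon with one H, double-bonded to O and single-bonded to carbon.
The molecule carries 3 separate instances of an aldehyde (-CHO) meeting every constraint; each maps to a distinct set of atoms, giving 3 matches.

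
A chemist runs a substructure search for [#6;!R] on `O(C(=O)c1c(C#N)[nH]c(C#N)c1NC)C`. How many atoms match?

5

The query [#6;!R] means: carbon not in any ring.
Check the 15 heavy atoms by environment: 1× n (aromatic, in 5-ring) → no; 4× c (aromatic, in 5-ring) → no; 3× N (acyclic) → no; 5× C (acyclic) → match; 2× O (acyclic) → no.
That gives 5 matching atoms.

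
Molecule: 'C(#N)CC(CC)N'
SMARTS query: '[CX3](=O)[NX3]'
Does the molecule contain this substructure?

No

The pattern [CX3](=O)[NX3] describes a carbonyl carbon bonded to a trivalent nitrogen — an amide.
The closest candidate here is a primary amino group (-NH2), but the -NH2 is not attached to a carbonyl carbon. No other fragment satisfies the full query, so there is no match.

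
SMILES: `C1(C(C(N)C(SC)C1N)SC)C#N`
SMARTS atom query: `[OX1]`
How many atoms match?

0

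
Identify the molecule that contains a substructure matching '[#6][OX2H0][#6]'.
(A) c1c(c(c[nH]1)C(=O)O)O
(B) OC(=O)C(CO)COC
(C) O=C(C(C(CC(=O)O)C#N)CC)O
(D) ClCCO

B

[#6][OX2H0][#6] describes an aliphatic oxygen bridging two carbons with no H on the oxygen (an ether).
(A) has a hydroxyl group (-OH) but the oxygen has H1, not H0 bridging two carbons.
(B) contains a methoxy ether (-OCH3), which satisfies every atom and bond constraint.
(C) has a carboxylic acid group (-C(=O)OH) but the -OH oxygen has H1; the =O is OX1, not OX2.
(D) has a hydroxyl group (-OH) but the oxygen has H1, not H0 bridging two carbons.
So the answer is (B).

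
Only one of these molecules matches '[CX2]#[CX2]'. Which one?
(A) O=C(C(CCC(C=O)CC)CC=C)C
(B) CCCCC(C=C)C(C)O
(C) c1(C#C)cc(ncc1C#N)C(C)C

C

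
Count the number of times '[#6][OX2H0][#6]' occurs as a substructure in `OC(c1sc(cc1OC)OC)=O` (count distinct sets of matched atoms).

2

[#6][OX2H0][#6] is the SMARTS for an ether: an aliphatic oxygen bridging two carbons with no H on the oxygen.
The molecule carries 2 separate instances of a methoxy ether (-OCH3) meeting every constraint; each maps to a distinct set of atoms, giving 2 matches.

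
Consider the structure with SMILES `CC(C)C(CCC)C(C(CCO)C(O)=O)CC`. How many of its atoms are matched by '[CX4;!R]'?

The query [CX4;!R] means: aliphatic carbon with four total connections, not in a ring.
Check the 17 heavy atoms by environment: 13× C (X4, acyclic) → match; 1× C (X3, acyclic) → no; 1× O (X1, acyclic) → no; 2× O (X2, acyclic) → no.
That gives 13 matching atoms.

13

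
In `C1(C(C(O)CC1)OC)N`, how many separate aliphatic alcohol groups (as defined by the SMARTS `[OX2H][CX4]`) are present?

1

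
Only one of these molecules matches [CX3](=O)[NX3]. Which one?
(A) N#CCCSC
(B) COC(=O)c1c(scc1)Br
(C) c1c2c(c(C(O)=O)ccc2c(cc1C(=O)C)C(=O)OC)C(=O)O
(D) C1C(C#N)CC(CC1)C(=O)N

D

[CX3](=O)[NX3] describes a carbonyl carbon bonded to a trivalent nitrogen (an amide).
(A) has a nitrile (-C#N) but the nitrile N is NX1 (triple-bonded), not NX3.
(B) has a methyl-ester group (-C(=O)OCH3) but the carbonyl is bonded to O, not to an NX3 nitrogen.
(C) has a carboxylic acid group (-C(=O)OH) but the carbonyl is bonded to O, not to an NX3 nitrogen.
(D) contains a primary amide (-C(=O)NH2), which satisfies every atom and bond constraint.
So the answer is (D).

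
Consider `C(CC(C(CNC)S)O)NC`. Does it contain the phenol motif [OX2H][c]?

No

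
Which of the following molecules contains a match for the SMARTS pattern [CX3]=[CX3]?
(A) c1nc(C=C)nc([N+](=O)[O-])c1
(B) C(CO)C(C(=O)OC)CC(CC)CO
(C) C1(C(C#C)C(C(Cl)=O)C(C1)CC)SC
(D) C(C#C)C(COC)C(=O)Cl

A

[CX3]=[CX3] describes a non-aromatic C=C double bond between two sp2 carbons (an alkene).
(A) contains a vinyl group (-CH=CH2), which satisfies every atom and bond constraint.
(B) has an ethyl group (-CH2CH3) but its C-C bond is a single bond between CX4 carbons, not CX3=CX3.
(C) has an ethynyl group (-C#CH) but the C-C bond is a triple bond, not a double bond.
(D) has an ethynyl group (-C#CH) but the C-C bond is a triple bond, not a double bond.
So the answer is (A).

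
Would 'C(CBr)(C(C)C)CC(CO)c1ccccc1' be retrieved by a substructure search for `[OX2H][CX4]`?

The pattern [OX2H][CX4] describes a hydroxyl oxygen bound to an sp3 (X4) carbon — an aliphatic alcohol.
The molecule carries a hydroxyl group (-OH), whose atoms satisfy every constraint of the query, so the pattern matches.

Yes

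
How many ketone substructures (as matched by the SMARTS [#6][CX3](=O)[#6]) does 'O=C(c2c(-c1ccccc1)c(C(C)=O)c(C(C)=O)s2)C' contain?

3

[#6][CX3](=O)[#6] is the SMARTS for a ketone: a carbonyl carbon (no H) flanked by two carbons.
The molecule carries 3 separate instances of an acetyl/ketone group (-C(=O)CH3) meeting every constraint; each maps to a distinct set of atoms, giving 3 matches.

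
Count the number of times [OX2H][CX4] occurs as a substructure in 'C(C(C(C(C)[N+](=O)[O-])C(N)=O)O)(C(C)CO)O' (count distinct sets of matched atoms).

[OX2H][CX4] is the SMARTS for an aliphatic alcohol: a hydroxyl oxygen bound to an sp3 (X4) carbon.
The molecule carries 3 separate instances of a hydroxyl group (-OH) meeting every constraint; each maps to a distinct set of atoms, giving 3 matches.

3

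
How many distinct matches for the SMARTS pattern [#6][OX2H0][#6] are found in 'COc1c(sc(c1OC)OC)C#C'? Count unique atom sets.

[#6][OX2H0][#6] is the SMARTS for an ether: an aliphatic oxygen bridging two carbons with no H on the oxygen.
The molecule carries 3 separate instances of a methoxy ether (-OCH3) meeting every constraint; each maps to a distinct set of atoms, giving 3 matches.

3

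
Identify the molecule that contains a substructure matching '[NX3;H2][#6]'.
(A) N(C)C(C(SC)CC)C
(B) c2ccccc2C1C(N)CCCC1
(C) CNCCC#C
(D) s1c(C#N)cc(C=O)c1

B

[NX3;H2][#6] describes a trivalent nitrogen with two H attached to carbon (a primary amine).
(A) has an N-methylamino group (-NHCH3) but the nitrogen bears two carbons and only one H (H1), not H2.
(B) contains a primary amino group (-NH2), which satisfies every atom and bond constraint.
(C) has an N-methylamino group (-NHCH3) but the nitrogen bears two carbons and only one H (H1), not H2.
(D) has a nitrile (-C#N) but the nitrogen is NX1 (triple-bonded), not NX3 with two H.
So the answer is (B).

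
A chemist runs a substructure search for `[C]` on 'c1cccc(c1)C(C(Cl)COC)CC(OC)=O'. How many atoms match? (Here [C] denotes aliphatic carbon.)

The query [C] means: uppercase C matches aliphatic (non-aromatic) carbon only.
Check the 17 heavy atoms by environment: 7× C → match; 3× O → no; 6× c (aromatic) → no; 1× Cl → no.
That gives 7 matching atoms.

7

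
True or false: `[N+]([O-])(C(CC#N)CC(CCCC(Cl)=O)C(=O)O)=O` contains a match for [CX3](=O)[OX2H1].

The pattern [CX3](=O)[OX2H1] describes an sp2 carbon double-bonded to O and single-bonded to an -OH oxygen — a carboxylic acid.
The molecule carries a carboxylic acid group (-C(=O)OH), whose atoms satisfy every constraint of the query, so the pattern matches.

True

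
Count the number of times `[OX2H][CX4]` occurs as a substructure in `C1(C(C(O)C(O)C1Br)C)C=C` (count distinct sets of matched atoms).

2

[OX2H][CX4] is the SMARTS for an aliphatic alcohol: a hydroxyl oxygen bound to an sp3 (X4) carbon.
The molecule carries 2 separate instances of a hydroxyl group (-OH) meeting every constraint; each maps to a distinct set of atoms, giving 2 matches.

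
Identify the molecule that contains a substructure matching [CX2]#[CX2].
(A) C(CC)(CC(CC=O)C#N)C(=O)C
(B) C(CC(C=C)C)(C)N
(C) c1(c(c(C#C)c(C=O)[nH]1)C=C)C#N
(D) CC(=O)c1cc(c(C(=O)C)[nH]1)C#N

C

[CX2]#[CX2] describes a carbon-carbon triple bond (an alkyne).
(A) has a nitrile (-C#N) but the triple bond is C#N, not C#C.
(B) has a vinyl group (-CH=CH2) but the C=C is a double bond; both carbons are CX3, not CX2.
(C) contains an ethynyl group (-C#CH), which satisfies every atom and bond constraint.
(D) has a nitrile (-C#N) but the triple bond is C#N, not C#C.
So the answer is (C).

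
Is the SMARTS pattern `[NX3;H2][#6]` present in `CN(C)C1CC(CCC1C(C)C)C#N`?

The pattern [NX3;H2][#6] describes a trivalent nitrogen with two H attached to carbon — a primary amine.
The closest candidate here is a dimethylamino group (-N(CH3)2), but the nitrogen has H0, not H2. No other fragment satisfies the full query, so there is no match.

No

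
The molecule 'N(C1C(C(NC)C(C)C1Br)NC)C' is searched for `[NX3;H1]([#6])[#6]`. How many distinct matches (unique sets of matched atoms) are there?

3

[NX3;H1]([#6])[#6] is the SMARTS for a secondary amine: a trivalent nitrogen with one H, bonded to two carbons.
The molecule carries 3 separate instances of an N-methylamino group (-NHCH3) meeting every constraint; each maps to a distinct set of atoms, giving 3 matches.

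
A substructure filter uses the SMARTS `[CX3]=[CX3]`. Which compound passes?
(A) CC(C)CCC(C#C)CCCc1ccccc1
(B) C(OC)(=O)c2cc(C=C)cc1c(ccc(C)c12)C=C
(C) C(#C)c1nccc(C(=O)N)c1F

B

[CX3]=[CX3] describes a non-aromatic C=C double bond between two sp2 carbons (an alkene).
(A) has an ethynyl group (-C#CH) but the C-C bond is a triple bond, not a double bond.
(B) contains a vinyl group (-CH=CH2), which satisfies every atom and bond constraint.
(C) has an ethynyl group (-C#CH) but the C-C bond is a triple bond, not a double bond.
So the answer is (B).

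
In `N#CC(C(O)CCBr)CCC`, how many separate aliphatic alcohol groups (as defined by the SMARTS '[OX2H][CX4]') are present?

[OX2H][CX4] is the SMARTS for an aliphatic alcohol: a hydroxyl oxygen bound to an sp3 (X4) carbon.
Exactly one fragment in the molecule meets all constraints, giving 1 match.

1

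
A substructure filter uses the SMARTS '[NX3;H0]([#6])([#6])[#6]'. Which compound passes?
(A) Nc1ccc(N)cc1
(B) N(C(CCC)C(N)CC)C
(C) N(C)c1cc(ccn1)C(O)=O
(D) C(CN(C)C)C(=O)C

[NX3;H0]([#6])([#6])[#6] describes a trivalent nitrogen with no H, bonded to three carbons (a tertiary amine).
(A) has a primary amino group (-NH2) but the nitrogen has H2, not H0 with three carbons.
(B) has an N-methylamino group (-NHCH3) but the nitrogen still has one H (H1), not H0.
(C) has an N-methylamino group (-NHCH3) but the nitrogen still has one H (H1), not H0.
(D) contains a dimethylamino group (-N(CH3)2), which satisfies every atom and bond constraint.
So the answer is (D).

D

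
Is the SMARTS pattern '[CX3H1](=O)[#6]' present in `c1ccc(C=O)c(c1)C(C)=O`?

The pattern [CX3H1](=O)[#6] describes an sp2 carbon with one H, double-bonded to O and single-bonded to carbon — an aldehyde.
The molecule carries an aldehyde (-CHO), whose atoms satisfy every constraint of the query, so the pattern matches.

Yes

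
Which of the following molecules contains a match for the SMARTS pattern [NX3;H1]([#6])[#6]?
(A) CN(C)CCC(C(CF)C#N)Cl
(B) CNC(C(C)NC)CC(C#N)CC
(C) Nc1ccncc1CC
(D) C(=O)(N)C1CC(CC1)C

[NX3;H1]([#6])[#6] describes a trivalent nitrogen with one H, bonded to two carbons (a secondary amine).
(A) has a dimethylamino group (-N(CH3)2) but the nitrogen has H0, not H1.
(B) contains an N-methylamino group (-NHCH3), which satisfies every atom and bond constraint.
(C) has a primary amino group (-NH2) but the nitrogen has H2 and only one carbon neighbour.
(D) has a primary amide (-C(=O)NH2) but the -C(=O)NH2 nitrogen has H2, not H1.
So the answer is (B).

B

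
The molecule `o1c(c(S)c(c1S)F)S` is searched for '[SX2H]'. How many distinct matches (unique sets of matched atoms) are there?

[SX2H] is the SMARTS for a thiol: an aliphatic sulfur with two connections, one being H.
The molecule carries 3 separate instances of a thiol (-SH) meeting every constraint; each maps to a distinct set of atoms, giving 3 matches.

3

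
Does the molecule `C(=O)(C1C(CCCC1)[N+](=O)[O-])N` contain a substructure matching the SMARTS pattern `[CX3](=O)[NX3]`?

Yes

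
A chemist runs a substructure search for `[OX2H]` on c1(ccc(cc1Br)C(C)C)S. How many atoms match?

0

Check the 11 heavy atoms by environment: 3× c (aromatic, H1, X3) → no; 3× c (aromatic, H0, X3) → no; 1× C (H1, X4) → no; 2× C (H3, X4) → no; 1× Br (H0, X1) → no; 1× S (H1, X2) → no.
No environment satisfies the query, so 0 matching atoms.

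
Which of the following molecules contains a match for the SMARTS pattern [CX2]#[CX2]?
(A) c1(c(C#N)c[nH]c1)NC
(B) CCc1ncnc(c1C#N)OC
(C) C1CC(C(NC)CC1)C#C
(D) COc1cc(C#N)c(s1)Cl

C

[CX2]#[CX2] describes a carbon-carbon triple bond (an alkyne).
(A) has a nitrile (-C#N) but the triple bond is C#N, not C#C.
(B) has a nitrile (-C#N) but the triple bond is C#N, not C#C.
(C) contains an ethynyl group (-C#CH), which satisfies every atom and bond constraint.
(D) has a nitrile (-C#N) but the triple bond is C#N, not C#C.
So the answer is (C).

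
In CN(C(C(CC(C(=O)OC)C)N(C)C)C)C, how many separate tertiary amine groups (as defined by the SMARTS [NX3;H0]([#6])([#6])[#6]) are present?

[NX3;H0]([#6])([#6])[#6] is the SMARTS for a tertiary amine: a trivalent nitrogen with no H, bonded to three carbons.
The molecule carries 2 separate instances of a dimethylamino group (-N(CH3)2) meeting every constraint; each maps to a distinct set of atoms, giving 2 matches.

2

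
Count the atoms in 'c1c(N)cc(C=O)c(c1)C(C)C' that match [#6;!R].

4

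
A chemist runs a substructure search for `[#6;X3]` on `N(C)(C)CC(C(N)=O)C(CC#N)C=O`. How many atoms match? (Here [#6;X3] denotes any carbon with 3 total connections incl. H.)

The query [#6;X3] means: any carbon (aromatic or not) with three total connections.
Check the 14 heavy atoms by environment: 6× C (X4) → no; 1× C (X2) → no; 1× N (X1) → no; 2× C (X3) → match; 2× O (X1) → no; 2× N (X3) → no.
That gives 2 matching atoms.

2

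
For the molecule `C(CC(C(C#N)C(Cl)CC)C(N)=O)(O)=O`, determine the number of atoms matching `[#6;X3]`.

2

The query [#6;X3] means: any carbon (aromatic or not) with three total connections.
Check the 15 heavy atoms by environment: 6× C (X4) → no; 2× C (X3) → match; 2× O (X1) → no; 1× O (X2) → no; 1× Cl (X1) → no; 1× N (X3) → no; 1× C (X2) → no; 1× N (X1) → no.
That gives 2 matching atoms.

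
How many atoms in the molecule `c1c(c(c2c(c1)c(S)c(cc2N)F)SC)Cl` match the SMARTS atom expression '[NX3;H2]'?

The query [NX3;H2] means: aliphatic N with 3 total connections, two of them H — an -NH2 nitrogen (amine or amide).
Check the 16 heavy atoms by environment: 7× c (aromatic, H0, X3) → no; 3× c (aromatic, H1, X3) → no; 1× F (H0, X1) → no; 1× S (H0, X2) → no; 1× C (H3, X4) → no; 1× Cl (H0, X1) → no; 1× N (H2, X3) → match; 1× S (H1, X2) → no.
That gives 1 matching atom.

1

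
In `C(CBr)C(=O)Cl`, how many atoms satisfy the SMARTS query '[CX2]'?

0

Check the 6 heavy atoms by environment: 2× C (X4) → no; 1× C (X3) → no; 1× O (X1) → no; 1× Cl (X1) → no; 1× Br (X1) → no.
No environment satisfies the query, so 0 matching atoms.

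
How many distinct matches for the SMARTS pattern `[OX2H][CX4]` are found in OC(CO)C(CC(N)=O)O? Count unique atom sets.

3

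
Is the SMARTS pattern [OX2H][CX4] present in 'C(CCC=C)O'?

Yes

The pattern [OX2H][CX4] describes a hydroxyl oxygen bound to an sp3 (X4) carbon — an aliphatic alcohol.
The molecule carries a hydroxyl group (-OH), whose atoms satisfy every constraint of the query, so the pattern matches.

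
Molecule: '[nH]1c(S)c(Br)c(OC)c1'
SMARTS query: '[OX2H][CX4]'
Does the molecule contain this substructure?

No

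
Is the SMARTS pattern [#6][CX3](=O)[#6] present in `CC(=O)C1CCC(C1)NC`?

The pattern [#6][CX3](=O)[#6] describes a carbonyl carbon (no H) flanked by two carbons — a ketone.
The molecule carries an acetyl/ketone group (-C(=O)CH3), whose atoms satisfy every constraint of the query, so the pattern matches.

Yes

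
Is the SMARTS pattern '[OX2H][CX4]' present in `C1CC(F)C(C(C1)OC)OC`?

The pattern [OX2H][CX4] describes a hydroxyl oxygen bound to an sp3 (X4) carbon — an aliphatic alcohol.
The closest candidate here is a methoxy ether (-OCH3), but the oxygen has H0 (ether), not H1. No other fragment satisfies the full query, so there is no match.

No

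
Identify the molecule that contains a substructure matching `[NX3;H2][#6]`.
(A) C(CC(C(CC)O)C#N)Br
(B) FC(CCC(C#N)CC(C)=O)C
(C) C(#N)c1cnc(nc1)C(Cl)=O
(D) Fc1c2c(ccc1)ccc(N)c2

D

[NX3;H2][#6] describes a trivalent nitrogen with two H attached to carbon (a primary amine).
(A) has a nitrile (-C#N) but the nitrogen is NX1 (triple-bonded), not NX3 with two H.
(B) has a nitrile (-C#N) but the nitrogen is NX1 (triple-bonded), not NX3 with two H.
(C) has a nitrile (-C#N) but the nitrogen is NX1 (triple-bonded), not NX3 with two H.
(D) contains a primary amino group (-NH2), which satisfies every atom and bond constraint.
So the answer is (D).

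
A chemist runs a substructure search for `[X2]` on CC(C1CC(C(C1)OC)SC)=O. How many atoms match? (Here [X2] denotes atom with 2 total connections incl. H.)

Check the 12 heavy atoms by environment: 8× C (X4) → no; 1× C (X3) → no; 1× O (X1) → no; 1× O (X2) → match; 1× S (X2) → match.
Summing the matching environments: 1 + 1 = 2 matching atoms.

2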